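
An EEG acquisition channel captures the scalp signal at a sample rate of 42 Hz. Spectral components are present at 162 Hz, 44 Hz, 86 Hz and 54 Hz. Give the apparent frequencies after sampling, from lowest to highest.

2 Hz, 6 Hz, 12 Hz

fs/2 = 21 Hz.
162 Hz mod fs = 36 Hz.
36 Hz > fs/2 = 21 Hz, folds to fs − 36 Hz = 6 Hz.
44 Hz mod fs = 2 Hz.
2 Hz ≤ fs/2 = 21 Hz, appears at 2 Hz.
86 Hz mod fs = 2 Hz.
2 Hz ≤ fs/2 = 21 Hz, appears at 2 Hz.
54 Hz mod fs = 12 Hz.
12 Hz ≤ fs/2 = 21 Hz, appears at 12 Hz.
Distinct values: {2 Hz, 6 Hz, 12 Hz}.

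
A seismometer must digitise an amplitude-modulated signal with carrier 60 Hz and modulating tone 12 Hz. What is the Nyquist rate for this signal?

144 Hz

AM sidebands sit at fc ± fm = 48 Hz and 72 Hz.
Highest-frequency component: 72 Hz.
Nyquist rate = 2 × 72 Hz = 144 Hz.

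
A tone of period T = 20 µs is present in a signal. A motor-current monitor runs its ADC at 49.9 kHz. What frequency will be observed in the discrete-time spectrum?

0.1 kHz

T = 20 µs → f = 1/T = 50 kHz.
50 kHz mod fs = 0.1 kHz.
0.1 kHz ≤ fs/2 = 24.95 kHz, appears at 0.1 kHz.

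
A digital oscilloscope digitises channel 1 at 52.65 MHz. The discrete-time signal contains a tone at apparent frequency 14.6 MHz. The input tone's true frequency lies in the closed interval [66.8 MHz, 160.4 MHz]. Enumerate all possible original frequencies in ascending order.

67.25 MHz, 90.7 MHz, 119.9 MHz, 143.35 MHz

Frequencies that alias to 14.6 MHz are k·fs ± 14.6 MHz for integer k ≥ 0.
k=0: 14.6 MHz.
k=1: 38.05 MHz, 67.25 MHz.
k=2: 90.7 MHz, 119.9 MHz.
k=3: 143.35 MHz, 172.55 MHz.
k=4: 196 MHz, 225.2 MHz.
Within [66.8 MHz, 160.4 MHz]: 67.25 MHz, 90.7 MHz, 119.9 MHz, 143.35 MHz.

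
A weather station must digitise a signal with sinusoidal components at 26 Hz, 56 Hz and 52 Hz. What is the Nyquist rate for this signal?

Highest-frequency component: 56 Hz.
Nyquist rate = 2 × 56 Hz = 112 Hz.

112 Hz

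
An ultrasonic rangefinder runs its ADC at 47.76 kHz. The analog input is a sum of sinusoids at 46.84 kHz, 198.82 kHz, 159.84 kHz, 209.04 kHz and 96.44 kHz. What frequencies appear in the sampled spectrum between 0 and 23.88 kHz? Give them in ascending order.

fs/2 = 23.88 kHz.
46.84 kHz > fs/2 = 23.88 kHz, folds to fs − 46.84 kHz = 0.92 kHz.
198.82 kHz mod fs = 7.78 kHz.
7.78 kHz ≤ fs/2 = 23.88 kHz, appears at 7.78 kHz.
159.84 kHz mod fs = 16.56 kHz.
16.56 kHz ≤ fs/2 = 23.88 kHz, appears at 16.56 kHz.
209.04 kHz mod fs = 18 kHz.
18 kHz ≤ fs/2 = 23.88 kHz, appears at 18 kHz.
96.44 kHz mod fs = 0.92 kHz.
0.92 kHz ≤ fs/2 = 23.88 kHz, appears at 0.92 kHz.
Distinct values: {0.92 kHz, 7.78 kHz, 16.56 kHz, 18 kHz}.

0.92 kHz, 7.78 kHz, 16.56 kHz, 18 kHz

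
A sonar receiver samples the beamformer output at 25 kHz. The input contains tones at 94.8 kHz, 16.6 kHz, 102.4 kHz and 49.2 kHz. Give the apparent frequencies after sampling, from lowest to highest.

0.8 kHz, 2.4 kHz, 5.2 kHz, 8.4 kHz

fs/2 = 12.5 kHz.
94.8 kHz mod fs = 19.8 kHz.
19.8 kHz > fs/2 = 12.5 kHz, folds to fs − 19.8 kHz = 5.2 kHz.
16.6 kHz > fs/2 = 12.5 kHz, folds to fs − 16.6 kHz = 8.4 kHz.
102.4 kHz mod fs = 2.4 kHz.
2.4 kHz ≤ fs/2 = 12.5 kHz, appears at 2.4 kHz.
49.2 kHz mod fs = 24.2 kHz.
24.2 kHz > fs/2 = 12.5 kHz, folds to fs − 24.2 kHz = 0.8 kHz.
Distinct values: {0.8 kHz, 2.4 kHz, 5.2 kHz, 8.4 kHz}.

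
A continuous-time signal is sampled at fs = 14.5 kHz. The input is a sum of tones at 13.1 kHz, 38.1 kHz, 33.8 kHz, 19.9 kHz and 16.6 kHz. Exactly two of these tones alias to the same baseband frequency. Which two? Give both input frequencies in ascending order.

fs/2 = 7.25 kHz.
13.1 kHz > fs/2 = 7.25 kHz, folds to fs − 13.1 kHz = 1.4 kHz.
38.1 kHz mod fs = 9.1 kHz.
9.1 kHz > fs/2 = 7.25 kHz, folds to fs − 9.1 kHz = 5.4 kHz.
33.8 kHz mod fs = 4.8 kHz.
4.8 kHz ≤ fs/2 = 7.25 kHz, appears at 4.8 kHz.
19.9 kHz mod fs = 5.4 kHz.
5.4 kHz ≤ fs/2 = 7.25 kHz, appears at 5.4 kHz.
16.6 kHz mod fs = 2.1 kHz.
2.1 kHz ≤ fs/2 = 7.25 kHz, appears at 2.1 kHz.
19.9 kHz and 38.1 kHz both map to 5.4 kHz.

19.9 kHz, 38.1 kHz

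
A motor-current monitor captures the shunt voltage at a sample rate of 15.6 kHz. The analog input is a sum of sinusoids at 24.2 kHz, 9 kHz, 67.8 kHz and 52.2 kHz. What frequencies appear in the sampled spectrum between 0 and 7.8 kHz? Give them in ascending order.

5.4 kHz, 6.6 kHz, 7 kHz

fs/2 = 7.8 kHz.
24.2 kHz mod fs = 8.6 kHz.
8.6 kHz > fs/2 = 7.8 kHz, folds to fs − 8.6 kHz = 7 kHz.
9 kHz > fs/2 = 7.8 kHz, folds to fs − 9 kHz = 6.6 kHz.
67.8 kHz mod fs = 5.4 kHz.
5.4 kHz ≤ fs/2 = 7.8 kHz, appears at 5.4 kHz.
52.2 kHz mod fs = 5.4 kHz.
5.4 kHz ≤ fs/2 = 7.8 kHz, appears at 5.4 kHz.
Distinct values: {5.4 kHz, 6.6 kHz, 7 kHz}.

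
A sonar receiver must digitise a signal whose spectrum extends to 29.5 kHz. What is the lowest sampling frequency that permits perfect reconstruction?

59 kHz

Nyquist rate = 2 × 29.5 kHz = 59 kHz.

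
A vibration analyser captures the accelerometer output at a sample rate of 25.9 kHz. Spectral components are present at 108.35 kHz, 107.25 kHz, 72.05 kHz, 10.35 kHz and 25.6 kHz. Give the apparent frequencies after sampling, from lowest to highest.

0.3 kHz, 3.65 kHz, 4.75 kHz, 5.65 kHz, 10.35 kHz

fs/2 = 12.95 kHz.
108.35 kHz mod fs = 4.75 kHz.
4.75 kHz ≤ fs/2 = 12.95 kHz, appears at 4.75 kHz.
107.25 kHz mod fs = 3.65 kHz.
3.65 kHz ≤ fs/2 = 12.95 kHz, appears at 3.65 kHz.
72.05 kHz mod fs = 20.25 kHz.
20.25 kHz > fs/2 = 12.95 kHz, folds to fs − 20.25 kHz = 5.65 kHz.
10.35 kHz ≤ fs/2 = 12.95 kHz, passes unchanged.
25.6 kHz > fs/2 = 12.95 kHz, folds to fs − 25.6 kHz = 0.3 kHz.
Distinct values: {0.3 kHz, 3.65 kHz, 4.75 kHz, 5.65 kHz, 10.35 kHz}.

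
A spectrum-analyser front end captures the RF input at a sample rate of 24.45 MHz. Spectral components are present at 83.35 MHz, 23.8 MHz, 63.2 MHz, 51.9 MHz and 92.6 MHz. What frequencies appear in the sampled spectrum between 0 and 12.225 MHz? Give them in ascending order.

0.65 MHz, 3 MHz, 5.2 MHz, 10 MHz, 10.15 MHz

fs/2 = 12.225 MHz.
83.35 MHz mod fs = 10 MHz.
10 MHz ≤ fs/2 = 12.225 MHz, appears at 10 MHz.
23.8 MHz > fs/2 = 12.225 MHz, folds to fs − 23.8 MHz = 0.65 MHz.
63.2 MHz mod fs = 14.3 MHz.
14.3 MHz > fs/2 = 12.225 MHz, folds to fs − 14.3 MHz = 10.15 MHz.
51.9 MHz mod fs = 3 MHz.
3 MHz ≤ fs/2 = 12.225 MHz, appears at 3 MHz.
92.6 MHz mod fs = 19.25 MHz.
19.25 MHz > fs/2 = 12.225 MHz, folds to fs − 19.25 MHz = 5.2 MHz.
Distinct values: {0.65 MHz, 3 MHz, 5.2 MHz, 10 MHz, 10.15 MHz}.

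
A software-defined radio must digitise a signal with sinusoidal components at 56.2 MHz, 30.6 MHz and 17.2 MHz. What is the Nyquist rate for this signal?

Highest-frequency component: 56.2 MHz.
Nyquist rate = 2 × 56.2 MHz = 112.4 MHz.

112.4 MHz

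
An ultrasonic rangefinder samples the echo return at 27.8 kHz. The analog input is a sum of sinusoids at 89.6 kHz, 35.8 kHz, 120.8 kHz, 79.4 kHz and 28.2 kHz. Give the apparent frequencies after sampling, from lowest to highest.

0.4 kHz, 4 kHz, 6.2 kHz, 8 kHz, 9.6 kHz

fs/2 = 13.9 kHz.
89.6 kHz mod fs = 6.2 kHz.
6.2 kHz ≤ fs/2 = 13.9 kHz, appears at 6.2 kHz.
35.8 kHz mod fs = 8 kHz.
8 kHz ≤ fs/2 = 13.9 kHz, appears at 8 kHz.
120.8 kHz mod fs = 9.6 kHz.
9.6 kHz ≤ fs/2 = 13.9 kHz, appears at 9.6 kHz.
79.4 kHz mod fs = 23.8 kHz.
23.8 kHz > fs/2 = 13.9 kHz, folds to fs − 23.8 kHz = 4 kHz.
28.2 kHz mod fs = 0.4 kHz.
0.4 kHz ≤ fs/2 = 13.9 kHz, appears at 0.4 kHz.
Distinct values: {0.4 kHz, 4 kHz, 6.2 kHz, 8 kHz, 9.6 kHz}.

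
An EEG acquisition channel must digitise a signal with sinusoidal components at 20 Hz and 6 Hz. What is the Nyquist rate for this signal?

Highest-frequency component: 20 Hz.
Nyquist rate = 2 × 20 Hz = 40 Hz.

40 Hz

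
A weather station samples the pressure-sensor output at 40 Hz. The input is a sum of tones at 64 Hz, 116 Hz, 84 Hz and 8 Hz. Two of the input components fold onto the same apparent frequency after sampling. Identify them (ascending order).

84 Hz, 116 Hz

fs/2 = 20 Hz.
64 Hz mod fs = 24 Hz.
24 Hz > fs/2 = 20 Hz, folds to fs − 24 Hz = 16 Hz.
116 Hz mod fs = 36 Hz.
36 Hz > fs/2 = 20 Hz, folds to fs − 36 Hz = 4 Hz.
84 Hz mod fs = 4 Hz.
4 Hz ≤ fs/2 = 20 Hz, appears at 4 Hz.
8 Hz ≤ fs/2 = 20 Hz, passes unchanged.
84 Hz and 116 Hz both map to 4 Hz.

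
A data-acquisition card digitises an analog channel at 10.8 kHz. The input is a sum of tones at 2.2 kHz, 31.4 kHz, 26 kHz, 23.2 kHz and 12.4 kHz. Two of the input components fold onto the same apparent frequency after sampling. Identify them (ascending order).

fs/2 = 5.4 kHz.
2.2 kHz ≤ fs/2 = 5.4 kHz, passes unchanged.
31.4 kHz mod fs = 9.8 kHz.
9.8 kHz > fs/2 = 5.4 kHz, folds to fs − 9.8 kHz = 1 kHz.
26 kHz mod fs = 4.4 kHz.
4.4 kHz ≤ fs/2 = 5.4 kHz, appears at 4.4 kHz.
23.2 kHz mod fs = 1.6 kHz.
1.6 kHz ≤ fs/2 = 5.4 kHz, appears at 1.6 kHz.
12.4 kHz mod fs = 1.6 kHz.
1.6 kHz ≤ fs/2 = 5.4 kHz, appears at 1.6 kHz.
12.4 kHz and 23.2 kHz both map to 1.6 kHz.

12.4 kHz, 23.2 kHz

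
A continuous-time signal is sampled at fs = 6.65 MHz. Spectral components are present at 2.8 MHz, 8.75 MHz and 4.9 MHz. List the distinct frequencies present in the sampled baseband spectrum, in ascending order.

1.75 MHz, 2.1 MHz, 2.8 MHz

fs/2 = 3.325 MHz.
2.8 MHz ≤ fs/2 = 3.325 MHz, passes unchanged.
8.75 MHz mod fs = 2.1 MHz.
2.1 MHz ≤ fs/2 = 3.325 MHz, appears at 2.1 MHz.
4.9 MHz > fs/2 = 3.325 MHz, folds to fs − 4.9 MHz = 1.75 MHz.
Distinct values: {1.75 MHz, 2.1 MHz, 2.8 MHz}.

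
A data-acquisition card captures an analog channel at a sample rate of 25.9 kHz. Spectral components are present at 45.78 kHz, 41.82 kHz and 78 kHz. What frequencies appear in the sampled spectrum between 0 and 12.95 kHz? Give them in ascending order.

0.3 kHz, 6.02 kHz, 9.98 kHz

fs/2 = 12.95 kHz.
45.78 kHz mod fs = 19.88 kHz.
19.88 kHz > fs/2 = 12.95 kHz, folds to fs − 19.88 kHz = 6.02 kHz.
41.82 kHz mod fs = 15.92 kHz.
15.92 kHz > fs/2 = 12.95 kHz, folds to fs − 15.92 kHz = 9.98 kHz.
78 kHz mod fs = 0.3 kHz.
0.3 kHz ≤ fs/2 = 12.95 kHz, appears at 0.3 kHz.
Distinct values: {0.3 kHz, 6.02 kHz, 9.98 kHz}.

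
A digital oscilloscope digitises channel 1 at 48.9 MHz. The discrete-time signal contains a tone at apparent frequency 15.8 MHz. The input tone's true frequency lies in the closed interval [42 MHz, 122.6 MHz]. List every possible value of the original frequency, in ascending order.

64.7 MHz, 82 MHz, 113.6 MHz

Frequencies that alias to 15.8 MHz are k·fs ± 15.8 MHz for integer k ≥ 0.
k=0: 15.8 MHz.
k=1: 33.1 MHz, 64.7 MHz.
k=2: 82 MHz, 113.6 MHz.
k=3: 130.9 MHz, 162.5 MHz.
Within [42 MHz, 122.6 MHz]: 64.7 MHz, 82 MHz, 113.6 MHz.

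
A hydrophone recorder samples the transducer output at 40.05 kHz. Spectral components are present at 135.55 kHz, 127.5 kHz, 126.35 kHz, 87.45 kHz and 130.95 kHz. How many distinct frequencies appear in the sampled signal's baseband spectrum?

4

fs/2 = 20.025 kHz.
135.55 kHz mod fs = 15.4 kHz.
15.4 kHz ≤ fs/2 = 20.025 kHz, appears at 15.4 kHz.
127.5 kHz mod fs = 7.35 kHz.
7.35 kHz ≤ fs/2 = 20.025 kHz, appears at 7.35 kHz.
126.35 kHz mod fs = 6.2 kHz.
6.2 kHz ≤ fs/2 = 20.025 kHz, appears at 6.2 kHz.
87.45 kHz mod fs = 7.35 kHz.
7.35 kHz ≤ fs/2 = 20.025 kHz, appears at 7.35 kHz.
130.95 kHz mod fs = 10.8 kHz.
10.8 kHz ≤ fs/2 = 20.025 kHz, appears at 10.8 kHz.
Distinct values: {6.2 kHz, 7.35 kHz, 10.8 kHz, 15.4 kHz} → 4.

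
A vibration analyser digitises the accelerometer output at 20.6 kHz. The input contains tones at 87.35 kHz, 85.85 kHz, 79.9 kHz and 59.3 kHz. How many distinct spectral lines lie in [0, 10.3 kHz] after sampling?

3

fs/2 = 10.3 kHz.
87.35 kHz mod fs = 4.95 kHz.
4.95 kHz ≤ fs/2 = 10.3 kHz, appears at 4.95 kHz.
85.85 kHz mod fs = 3.45 kHz.
3.45 kHz ≤ fs/2 = 10.3 kHz, appears at 3.45 kHz.
79.9 kHz mod fs = 18.1 kHz.
18.1 kHz > fs/2 = 10.3 kHz, folds to fs − 18.1 kHz = 2.5 kHz.
59.3 kHz mod fs = 18.1 kHz.
18.1 kHz > fs/2 = 10.3 kHz, folds to fs − 18.1 kHz = 2.5 kHz.
Distinct values: {2.5 kHz, 3.45 kHz, 4.95 kHz} → 3.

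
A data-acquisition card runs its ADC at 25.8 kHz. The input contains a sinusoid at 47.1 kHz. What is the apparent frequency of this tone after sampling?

47.1 kHz mod fs = 21.3 kHz.
21.3 kHz > fs/2 = 12.9 kHz, folds to fs − 21.3 kHz = 4.5 kHz.

4.5 kHz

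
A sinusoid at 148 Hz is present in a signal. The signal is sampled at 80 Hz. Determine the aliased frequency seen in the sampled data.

148 Hz mod fs = 68 Hz.
68 Hz > fs/2 = 40 Hz, folds to fs − 68 Hz = 12 Hz.

12 Hz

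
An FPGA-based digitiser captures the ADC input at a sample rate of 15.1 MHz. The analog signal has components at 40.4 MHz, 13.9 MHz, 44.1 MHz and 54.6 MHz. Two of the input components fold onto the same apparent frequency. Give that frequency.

fs/2 = 7.55 MHz.
40.4 MHz mod fs = 10.2 MHz.
10.2 MHz > fs/2 = 7.55 MHz, folds to fs − 10.2 MHz = 4.9 MHz.
13.9 MHz > fs/2 = 7.55 MHz, folds to fs − 13.9 MHz = 1.2 MHz.
44.1 MHz mod fs = 13.9 MHz.
13.9 MHz > fs/2 = 7.55 MHz, folds to fs − 13.9 MHz = 1.2 MHz.
54.6 MHz mod fs = 9.3 MHz.
9.3 MHz > fs/2 = 7.55 MHz, folds to fs − 9.3 MHz = 5.8 MHz.
13.9 MHz and 44.1 MHz both map to 1.2 MHz.

1.2 MHz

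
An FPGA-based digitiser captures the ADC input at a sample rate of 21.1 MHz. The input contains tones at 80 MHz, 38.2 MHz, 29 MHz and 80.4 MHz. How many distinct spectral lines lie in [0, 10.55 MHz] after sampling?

fs/2 = 10.55 MHz.
80 MHz mod fs = 16.7 MHz.
16.7 MHz > fs/2 = 10.55 MHz, folds to fs − 16.7 MHz = 4.4 MHz.
38.2 MHz mod fs = 17.1 MHz.
17.1 MHz > fs/2 = 10.55 MHz, folds to fs − 17.1 MHz = 4 MHz.
29 MHz mod fs = 7.9 MHz.
7.9 MHz ≤ fs/2 = 10.55 MHz, appears at 7.9 MHz.
80.4 MHz mod fs = 17.1 MHz.
17.1 MHz > fs/2 = 10.55 MHz, folds to fs − 17.1 MHz = 4 MHz.
Distinct values: {4 MHz, 4.4 MHz, 7.9 MHz} → 3.

3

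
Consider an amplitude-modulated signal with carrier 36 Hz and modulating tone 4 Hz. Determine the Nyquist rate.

80 Hz

AM sidebands sit at fc ± fm = 32 Hz and 40 Hz.
Highest-frequency component: 40 Hz.
Nyquist rate = 2 × 40 Hz = 80 Hz.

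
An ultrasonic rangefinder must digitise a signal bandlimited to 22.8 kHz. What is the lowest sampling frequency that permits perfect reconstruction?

Nyquist rate = 2 × 22.8 kHz = 45.6 kHz.

45.6 kHz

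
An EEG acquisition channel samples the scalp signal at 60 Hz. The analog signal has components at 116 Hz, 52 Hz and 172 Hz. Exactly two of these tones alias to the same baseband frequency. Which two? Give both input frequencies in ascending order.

52 Hz, 172 Hz

fs/2 = 30 Hz.
116 Hz mod fs = 56 Hz.
56 Hz > fs/2 = 30 Hz, folds to fs − 56 Hz = 4 Hz.
52 Hz > fs/2 = 30 Hz, folds to fs − 52 Hz = 8 Hz.
172 Hz mod fs = 52 Hz.
52 Hz > fs/2 = 30 Hz, folds to fs − 52 Hz = 8 Hz.
52 Hz and 172 Hz both map to 8 Hz.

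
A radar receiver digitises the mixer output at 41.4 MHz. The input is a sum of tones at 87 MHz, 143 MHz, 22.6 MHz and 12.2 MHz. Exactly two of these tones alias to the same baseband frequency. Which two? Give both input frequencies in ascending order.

fs/2 = 20.7 MHz.
87 MHz mod fs = 4.2 MHz.
4.2 MHz ≤ fs/2 = 20.7 MHz, appears at 4.2 MHz.
143 MHz mod fs = 18.8 MHz.
18.8 MHz ≤ fs/2 = 20.7 MHz, appears at 18.8 MHz.
22.6 MHz > fs/2 = 20.7 MHz, folds to fs − 22.6 MHz = 18.8 MHz.
12.2 MHz ≤ fs/2 = 20.7 MHz, passes unchanged.
22.6 MHz and 143 MHz both map to 18.8 MHz.

22.6 MHz, 143 MHz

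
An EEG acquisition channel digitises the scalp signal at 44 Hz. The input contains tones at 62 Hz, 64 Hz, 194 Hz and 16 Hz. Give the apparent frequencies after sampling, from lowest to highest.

fs/2 = 22 Hz.
62 Hz mod fs = 18 Hz.
18 Hz ≤ fs/2 = 22 Hz, appears at 18 Hz.
64 Hz mod fs = 20 Hz.
20 Hz ≤ fs/2 = 22 Hz, appears at 20 Hz.
194 Hz mod fs = 18 Hz.
18 Hz ≤ fs/2 = 22 Hz, appears at 18 Hz.
16 Hz ≤ fs/2 = 22 Hz, passes unchanged.
Distinct values: {16 Hz, 18 Hz, 20 Hz}.

16 Hz, 18 Hz, 20 Hz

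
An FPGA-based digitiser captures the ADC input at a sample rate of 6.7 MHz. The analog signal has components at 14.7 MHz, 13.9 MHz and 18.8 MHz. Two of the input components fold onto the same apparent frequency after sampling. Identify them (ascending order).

fs/2 = 3.35 MHz.
14.7 MHz mod fs = 1.3 MHz.
1.3 MHz ≤ fs/2 = 3.35 MHz, appears at 1.3 MHz.
13.9 MHz mod fs = 0.5 MHz.
0.5 MHz ≤ fs/2 = 3.35 MHz, appears at 0.5 MHz.
18.8 MHz mod fs = 5.4 MHz.
5.4 MHz > fs/2 = 3.35 MHz, folds to fs − 5.4 MHz = 1.3 MHz.
14.7 MHz and 18.8 MHz both map to 1.3 MHz.

14.7 MHz, 18.8 MHz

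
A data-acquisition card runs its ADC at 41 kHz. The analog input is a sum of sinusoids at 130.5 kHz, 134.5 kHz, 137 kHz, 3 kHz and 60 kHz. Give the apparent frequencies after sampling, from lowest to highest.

3 kHz, 7.5 kHz, 11.5 kHz, 14 kHz, 19 kHz

fs/2 = 20.5 kHz.
130.5 kHz mod fs = 7.5 kHz.
7.5 kHz ≤ fs/2 = 20.5 kHz, appears at 7.5 kHz.
134.5 kHz mod fs = 11.5 kHz.
11.5 kHz ≤ fs/2 = 20.5 kHz, appears at 11.5 kHz.
137 kHz mod fs = 14 kHz.
14 kHz ≤ fs/2 = 20.5 kHz, appears at 14 kHz.
3 kHz ≤ fs/2 = 20.5 kHz, passes unchanged.
60 kHz mod fs = 19 kHz.
19 kHz ≤ fs/2 = 20.5 kHz, appears at 19 kHz.
Distinct values: {3 kHz, 7.5 kHz, 11.5 kHz, 14 kHz, 19 kHz}.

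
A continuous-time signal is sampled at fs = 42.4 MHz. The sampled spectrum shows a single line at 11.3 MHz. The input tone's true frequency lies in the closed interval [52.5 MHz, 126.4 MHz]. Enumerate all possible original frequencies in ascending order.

Frequencies that alias to 11.3 MHz are k·fs ± 11.3 MHz for integer k ≥ 0.
k=0: 11.3 MHz.
k=1: 31.1 MHz, 53.7 MHz.
k=2: 73.5 MHz, 96.1 MHz.
k=3: 115.9 MHz, 138.5 MHz.
k=4: 158.3 MHz, 180.9 MHz.
Within [52.5 MHz, 126.4 MHz]: 53.7 MHz, 73.5 MHz, 96.1 MHz, 115.9 MHz.

53.7 MHz, 73.5 MHz, 96.1 MHz, 115.9 MHz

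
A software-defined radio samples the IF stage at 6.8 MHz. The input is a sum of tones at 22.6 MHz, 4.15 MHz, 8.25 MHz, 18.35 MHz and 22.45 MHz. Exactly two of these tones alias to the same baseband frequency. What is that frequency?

fs/2 = 3.4 MHz.
22.6 MHz mod fs = 2.2 MHz.
2.2 MHz ≤ fs/2 = 3.4 MHz, appears at 2.2 MHz.
4.15 MHz > fs/2 = 3.4 MHz, folds to fs − 4.15 MHz = 2.65 MHz.
8.25 MHz mod fs = 1.45 MHz.
1.45 MHz ≤ fs/2 = 3.4 MHz, appears at 1.45 MHz.
18.35 MHz mod fs = 4.75 MHz.
4.75 MHz > fs/2 = 3.4 MHz, folds to fs − 4.75 MHz = 2.05 MHz.
22.45 MHz mod fs = 2.05 MHz.
2.05 MHz ≤ fs/2 = 3.4 MHz, appears at 2.05 MHz.
18.35 MHz and 22.45 MHz both map to 2.05 MHz.

2.05 MHz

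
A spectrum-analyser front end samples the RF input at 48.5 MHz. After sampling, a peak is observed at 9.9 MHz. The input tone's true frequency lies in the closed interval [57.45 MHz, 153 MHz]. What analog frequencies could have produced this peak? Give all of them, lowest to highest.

58.4 MHz, 87.1 MHz, 106.9 MHz, 135.6 MHz

Frequencies that alias to 9.9 MHz are k·fs ± 9.9 MHz for integer k ≥ 0.
k=0: 9.9 MHz.
k=1: 38.6 MHz, 58.4 MHz.
k=2: 87.1 MHz, 106.9 MHz.
k=3: 135.6 MHz, 155.4 MHz.
k=4: 184.1 MHz, 203.9 MHz.
Within [57.45 MHz, 153 MHz]: 58.4 MHz, 87.1 MHz, 106.9 MHz, 135.6 MHz.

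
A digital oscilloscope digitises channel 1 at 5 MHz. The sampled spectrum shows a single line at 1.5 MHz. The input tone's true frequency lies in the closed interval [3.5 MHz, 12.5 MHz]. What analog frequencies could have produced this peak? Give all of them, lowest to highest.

Frequencies that alias to 1.5 MHz are k·fs ± 1.5 MHz for integer k ≥ 0.
k=0: 1.5 MHz.
k=1: 3.5 MHz, 6.5 MHz.
k=2: 8.5 MHz, 11.5 MHz.
k=3: 13.5 MHz, 16.5 MHz.
Within [3.5 MHz, 12.5 MHz]: 3.5 MHz, 6.5 MHz, 8.5 MHz, 11.5 MHz.

3.5 MHz, 6.5 MHz, 8.5 MHz, 11.5 MHz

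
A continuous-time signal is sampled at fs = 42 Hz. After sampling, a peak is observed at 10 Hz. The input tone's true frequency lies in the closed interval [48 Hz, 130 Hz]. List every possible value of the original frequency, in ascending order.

52 Hz, 74 Hz, 94 Hz, 116 Hz

Frequencies that alias to 10 Hz are k·fs ± 10 Hz for integer k ≥ 0.
k=0: 10 Hz.
k=1: 32 Hz, 52 Hz.
k=2: 74 Hz, 94 Hz.
k=3: 116 Hz, 136 Hz.
k=4: 158 Hz, 178 Hz.
Within [48 Hz, 130 Hz]: 52 Hz, 74 Hz, 94 Hz, 116 Hz.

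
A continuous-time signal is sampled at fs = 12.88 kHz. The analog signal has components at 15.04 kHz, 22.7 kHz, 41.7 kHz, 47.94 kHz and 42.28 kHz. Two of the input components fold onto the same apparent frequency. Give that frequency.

fs/2 = 6.44 kHz.
15.04 kHz mod fs = 2.16 kHz.
2.16 kHz ≤ fs/2 = 6.44 kHz, appears at 2.16 kHz.
22.7 kHz mod fs = 9.82 kHz.
9.82 kHz > fs/2 = 6.44 kHz, folds to fs − 9.82 kHz = 3.06 kHz.
41.7 kHz mod fs = 3.06 kHz.
3.06 kHz ≤ fs/2 = 6.44 kHz, appears at 3.06 kHz.
47.94 kHz mod fs = 9.3 kHz.
9.3 kHz > fs/2 = 6.44 kHz, folds to fs − 9.3 kHz = 3.58 kHz.
42.28 kHz mod fs = 3.64 kHz.
3.64 kHz ≤ fs/2 = 6.44 kHz, appears at 3.64 kHz.
22.7 kHz and 41.7 kHz both map to 3.06 kHz.

3.06 kHz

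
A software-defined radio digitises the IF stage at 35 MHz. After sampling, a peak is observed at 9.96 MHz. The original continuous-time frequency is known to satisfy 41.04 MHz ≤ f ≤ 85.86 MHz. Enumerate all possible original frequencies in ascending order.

Frequencies that alias to 9.96 MHz are k·fs ± 9.96 MHz for integer k ≥ 0.
k=0: 9.96 MHz.
k=1: 25.04 MHz, 44.96 MHz.
k=2: 60.04 MHz, 79.96 MHz.
k=3: 95.04 MHz, 114.96 MHz.
Within [41.04 MHz, 85.86 MHz]: 44.96 MHz, 60.04 MHz, 79.96 MHz.

44.96 MHz, 60.04 MHz, 79.96 MHz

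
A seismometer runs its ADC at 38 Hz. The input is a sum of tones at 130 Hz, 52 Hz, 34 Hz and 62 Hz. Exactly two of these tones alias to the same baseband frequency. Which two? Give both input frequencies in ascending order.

fs/2 = 19 Hz.
130 Hz mod fs = 16 Hz.
16 Hz ≤ fs/2 = 19 Hz, appears at 16 Hz.
52 Hz mod fs = 14 Hz.
14 Hz ≤ fs/2 = 19 Hz, appears at 14 Hz.
34 Hz > fs/2 = 19 Hz, folds to fs − 34 Hz = 4 Hz.
62 Hz mod fs = 24 Hz.
24 Hz > fs/2 = 19 Hz, folds to fs − 24 Hz = 14 Hz.
52 Hz and 62 Hz both map to 14 Hz.

52 Hz, 62 Hz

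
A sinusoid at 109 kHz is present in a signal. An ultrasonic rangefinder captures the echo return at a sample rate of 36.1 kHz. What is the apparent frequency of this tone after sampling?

0.7 kHz

109 kHz mod fs = 0.7 kHz.
0.7 kHz ≤ fs/2 = 18.05 kHz, appears at 0.7 kHz.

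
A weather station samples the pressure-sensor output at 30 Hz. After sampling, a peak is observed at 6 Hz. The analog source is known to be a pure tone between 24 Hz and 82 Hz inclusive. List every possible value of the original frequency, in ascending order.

Frequencies that alias to 6 Hz are k·fs ± 6 Hz for integer k ≥ 0.
k=0: 6 Hz.
k=1: 24 Hz, 36 Hz.
k=2: 54 Hz, 66 Hz.
k=3: 84 Hz, 96 Hz.
Within [24 Hz, 82 Hz]: 24 Hz, 36 Hz, 54 Hz, 66 Hz.

24 Hz, 36 Hz, 54 Hz, 66 Hz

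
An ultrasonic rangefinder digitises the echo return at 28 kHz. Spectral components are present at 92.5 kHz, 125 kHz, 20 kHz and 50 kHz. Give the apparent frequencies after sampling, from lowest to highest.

fs/2 = 14 kHz.
92.5 kHz mod fs = 8.5 kHz.
8.5 kHz ≤ fs/2 = 14 kHz, appears at 8.5 kHz.
125 kHz mod fs = 13 kHz.
13 kHz ≤ fs/2 = 14 kHz, appears at 13 kHz.
20 kHz > fs/2 = 14 kHz, folds to fs − 20 kHz = 8 kHz.
50 kHz mod fs = 22 kHz.
22 kHz > fs/2 = 14 kHz, folds to fs − 22 kHz = 6 kHz.
Distinct values: {6 kHz, 8 kHz, 8.5 kHz, 13 kHz}.

6 kHz, 8 kHz, 8.5 kHz, 13 kHz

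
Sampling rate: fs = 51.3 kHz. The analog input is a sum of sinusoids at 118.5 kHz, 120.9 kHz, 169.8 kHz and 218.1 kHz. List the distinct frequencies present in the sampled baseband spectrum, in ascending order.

fs/2 = 25.65 kHz.
118.5 kHz mod fs = 15.9 kHz.
15.9 kHz ≤ fs/2 = 25.65 kHz, appears at 15.9 kHz.
120.9 kHz mod fs = 18.3 kHz.
18.3 kHz ≤ fs/2 = 25.65 kHz, appears at 18.3 kHz.
169.8 kHz mod fs = 15.9 kHz.
15.9 kHz ≤ fs/2 = 25.65 kHz, appears at 15.9 kHz.
218.1 kHz mod fs = 12.9 kHz.
12.9 kHz ≤ fs/2 = 25.65 kHz, appears at 12.9 kHz.
Distinct values: {12.9 kHz, 15.9 kHz, 18.3 kHz}.

12.9 kHz, 15.9 kHz, 18.3 kHz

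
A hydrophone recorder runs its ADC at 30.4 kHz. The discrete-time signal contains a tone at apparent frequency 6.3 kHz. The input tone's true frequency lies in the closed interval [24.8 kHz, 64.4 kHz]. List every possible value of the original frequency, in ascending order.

36.7 kHz, 54.5 kHz

Frequencies that alias to 6.3 kHz are k·fs ± 6.3 kHz for integer k ≥ 0.
k=0: 6.3 kHz.
k=1: 24.1 kHz, 36.7 kHz.
k=2: 54.5 kHz, 67.1 kHz.
k=3: 84.9 kHz, 97.5 kHz.
Within [24.8 kHz, 64.4 kHz]: 36.7 kHz, 54.5 kHz.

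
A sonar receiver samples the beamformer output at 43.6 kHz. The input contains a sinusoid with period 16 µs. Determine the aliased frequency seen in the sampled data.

T = 16 µs → f = 1/T = 62.5 kHz.
62.5 kHz mod fs = 18.9 kHz.
18.9 kHz ≤ fs/2 = 21.8 kHz, appears at 18.9 kHz.

18.9 kHz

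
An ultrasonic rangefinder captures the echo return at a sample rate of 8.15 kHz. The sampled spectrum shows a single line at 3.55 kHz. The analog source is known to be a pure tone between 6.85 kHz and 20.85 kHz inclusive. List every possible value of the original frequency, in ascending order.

Frequencies that alias to 3.55 kHz are k·fs ± 3.55 kHz for integer k ≥ 0.
k=0: 3.55 kHz.
k=1: 4.6 kHz, 11.7 kHz.
k=2: 12.75 kHz, 19.85 kHz.
k=3: 20.9 kHz, 28 kHz.
Within [6.85 kHz, 20.85 kHz]: 11.7 kHz, 12.75 kHz, 19.85 kHz.

11.7 kHz, 12.75 kHz, 19.85 kHz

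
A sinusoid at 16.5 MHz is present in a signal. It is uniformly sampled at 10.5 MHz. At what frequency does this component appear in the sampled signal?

16.5 MHz mod fs = 6 MHz.
6 MHz > fs/2 = 5.25 MHz, folds to fs − 6 MHz = 4.5 MHz.

4.5 MHz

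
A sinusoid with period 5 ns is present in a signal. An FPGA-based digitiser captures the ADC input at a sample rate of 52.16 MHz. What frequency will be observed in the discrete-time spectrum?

T = 5 ns → f = 1/T = 200 MHz.
200 MHz mod fs = 43.52 MHz.
43.52 MHz > fs/2 = 26.08 MHz, folds to fs − 43.52 MHz = 8.64 MHz.

8.64 MHz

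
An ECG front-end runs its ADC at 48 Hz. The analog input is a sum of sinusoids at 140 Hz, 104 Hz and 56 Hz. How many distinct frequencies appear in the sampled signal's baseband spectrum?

fs/2 = 24 Hz.
140 Hz mod fs = 44 Hz.
44 Hz > fs/2 = 24 Hz, folds to fs − 44 Hz = 4 Hz.
104 Hz mod fs = 8 Hz.
8 Hz ≤ fs/2 = 24 Hz, appears at 8 Hz.
56 Hz mod fs = 8 Hz.
8 Hz ≤ fs/2 = 24 Hz, appears at 8 Hz.
Distinct values: {4 Hz, 8 Hz} → 2.

2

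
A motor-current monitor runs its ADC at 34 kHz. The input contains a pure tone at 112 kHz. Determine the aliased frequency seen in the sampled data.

10 kHz

112 kHz mod fs = 10 kHz.
10 kHz ≤ fs/2 = 17 kHz, appears at 10 kHz.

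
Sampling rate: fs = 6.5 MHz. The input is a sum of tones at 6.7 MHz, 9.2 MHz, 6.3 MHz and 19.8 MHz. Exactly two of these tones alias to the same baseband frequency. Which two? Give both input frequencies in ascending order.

fs/2 = 3.25 MHz.
6.7 MHz mod fs = 0.2 MHz.
0.2 MHz ≤ fs/2 = 3.25 MHz, appears at 0.2 MHz.
9.2 MHz mod fs = 2.7 MHz.
2.7 MHz ≤ fs/2 = 3.25 MHz, appears at 2.7 MHz.
6.3 MHz > fs/2 = 3.25 MHz, folds to fs − 6.3 MHz = 0.2 MHz.
19.8 MHz mod fs = 0.3 MHz.
0.3 MHz ≤ fs/2 = 3.25 MHz, appears at 0.3 MHz.
6.3 MHz and 6.7 MHz both map to 0.2 MHz.

6.3 MHz, 6.7 MHz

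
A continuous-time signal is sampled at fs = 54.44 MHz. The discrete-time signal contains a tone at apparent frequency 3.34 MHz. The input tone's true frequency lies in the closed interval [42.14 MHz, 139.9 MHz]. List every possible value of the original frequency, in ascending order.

51.1 MHz, 57.78 MHz, 105.54 MHz, 112.22 MHz

Frequencies that alias to 3.34 MHz are k·fs ± 3.34 MHz for integer k ≥ 0.
k=0: 3.34 MHz.
k=1: 51.1 MHz, 57.78 MHz.
k=2: 105.54 MHz, 112.22 MHz.
k=3: 159.98 MHz, 166.66 MHz.
Within [42.14 MHz, 139.9 MHz]: 51.1 MHz, 57.78 MHz, 105.54 MHz, 112.22 MHz.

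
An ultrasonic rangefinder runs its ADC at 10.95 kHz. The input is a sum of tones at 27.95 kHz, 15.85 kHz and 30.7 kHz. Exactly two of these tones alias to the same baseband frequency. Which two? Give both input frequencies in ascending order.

fs/2 = 5.475 kHz.
27.95 kHz mod fs = 6.05 kHz.
6.05 kHz > fs/2 = 5.475 kHz, folds to fs − 6.05 kHz = 4.9 kHz.
15.85 kHz mod fs = 4.9 kHz.
4.9 kHz ≤ fs/2 = 5.475 kHz, appears at 4.9 kHz.
30.7 kHz mod fs = 8.8 kHz.
8.8 kHz > fs/2 = 5.475 kHz, folds to fs − 8.8 kHz = 2.15 kHz.
15.85 kHz and 27.95 kHz both map to 4.9 kHz.

15.85 kHz, 27.95 kHz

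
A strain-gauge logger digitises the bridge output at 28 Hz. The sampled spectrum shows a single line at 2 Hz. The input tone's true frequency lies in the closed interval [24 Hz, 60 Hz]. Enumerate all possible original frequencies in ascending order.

Frequencies that alias to 2 Hz are k·fs ± 2 Hz for integer k ≥ 0.
k=0: 2 Hz.
k=1: 26 Hz, 30 Hz.
k=2: 54 Hz, 58 Hz.
k=3: 82 Hz, 86 Hz.
Within [24 Hz, 60 Hz]: 26 Hz, 30 Hz, 54 Hz, 58 Hz.

26 Hz, 30 Hz, 54 Hz, 58 Hz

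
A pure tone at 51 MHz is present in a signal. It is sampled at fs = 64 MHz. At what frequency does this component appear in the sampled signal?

51 MHz > fs/2 = 32 MHz, folds to fs − 51 MHz = 13 MHz.

13 MHz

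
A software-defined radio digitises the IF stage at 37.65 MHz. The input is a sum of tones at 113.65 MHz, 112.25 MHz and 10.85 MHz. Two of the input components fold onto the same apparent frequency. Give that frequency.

fs/2 = 18.825 MHz.
113.65 MHz mod fs = 0.7 MHz.
0.7 MHz ≤ fs/2 = 18.825 MHz, appears at 0.7 MHz.
112.25 MHz mod fs = 36.95 MHz.
36.95 MHz > fs/2 = 18.825 MHz, folds to fs − 36.95 MHz = 0.7 MHz.
10.85 MHz ≤ fs/2 = 18.825 MHz, passes unchanged.
112.25 MHz and 113.65 MHz both map to 0.7 MHz.

0.7 MHz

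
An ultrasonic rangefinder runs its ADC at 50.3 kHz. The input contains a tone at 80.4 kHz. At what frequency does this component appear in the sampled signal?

20.2 kHz

80.4 kHz mod fs = 30.1 kHz.
30.1 kHz > fs/2 = 25.15 kHz, folds to fs − 30.1 kHz = 20.2 kHz.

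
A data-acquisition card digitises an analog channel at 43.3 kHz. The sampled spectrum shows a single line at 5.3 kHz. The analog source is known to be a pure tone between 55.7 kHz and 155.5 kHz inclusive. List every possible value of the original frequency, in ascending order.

Frequencies that alias to 5.3 kHz are k·fs ± 5.3 kHz for integer k ≥ 0.
k=0: 5.3 kHz.
k=1: 38 kHz, 48.6 kHz.
k=2: 81.3 kHz, 91.9 kHz.
k=3: 124.6 kHz, 135.2 kHz.
k=4: 167.9 kHz, 178.5 kHz.
Within [55.7 kHz, 155.5 kHz]: 81.3 kHz, 91.9 kHz, 124.6 kHz, 135.2 kHz.

81.3 kHz, 91.9 kHz, 124.6 kHz, 135.2 kHz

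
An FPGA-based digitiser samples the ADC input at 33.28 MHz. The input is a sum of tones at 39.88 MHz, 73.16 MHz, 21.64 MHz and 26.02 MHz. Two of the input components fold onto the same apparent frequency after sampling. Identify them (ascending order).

fs/2 = 16.64 MHz.
39.88 MHz mod fs = 6.6 MHz.
6.6 MHz ≤ fs/2 = 16.64 MHz, appears at 6.6 MHz.
73.16 MHz mod fs = 6.6 MHz.
6.6 MHz ≤ fs/2 = 16.64 MHz, appears at 6.6 MHz.
21.64 MHz > fs/2 = 16.64 MHz, folds to fs − 21.64 MHz = 11.64 MHz.
26.02 MHz > fs/2 = 16.64 MHz, folds to fs − 26.02 MHz = 7.26 MHz.
39.88 MHz and 73.16 MHz both map to 6.6 MHz.

39.88 MHz, 73.16 MHz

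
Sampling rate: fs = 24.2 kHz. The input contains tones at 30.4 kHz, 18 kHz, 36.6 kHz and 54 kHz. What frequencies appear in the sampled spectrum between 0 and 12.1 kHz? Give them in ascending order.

fs/2 = 12.1 kHz.
30.4 kHz mod fs = 6.2 kHz.
6.2 kHz ≤ fs/2 = 12.1 kHz, appears at 6.2 kHz.
18 kHz > fs/2 = 12.1 kHz, folds to fs − 18 kHz = 6.2 kHz.
36.6 kHz mod fs = 12.4 kHz.
12.4 kHz > fs/2 = 12.1 kHz, folds to fs − 12.4 kHz = 11.8 kHz.
54 kHz mod fs = 5.6 kHz.
5.6 kHz ≤ fs/2 = 12.1 kHz, appears at 5.6 kHz.
Distinct values: {5.6 kHz, 6.2 kHz, 11.8 kHz}.

5.6 kHz, 6.2 kHz, 11.8 kHz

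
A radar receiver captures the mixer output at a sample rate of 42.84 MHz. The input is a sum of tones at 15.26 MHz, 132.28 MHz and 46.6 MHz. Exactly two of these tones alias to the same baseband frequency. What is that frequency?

fs/2 = 21.42 MHz.
15.26 MHz ≤ fs/2 = 21.42 MHz, passes unchanged.
132.28 MHz mod fs = 3.76 MHz.
3.76 MHz ≤ fs/2 = 21.42 MHz, appears at 3.76 MHz.
46.6 MHz mod fs = 3.76 MHz.
3.76 MHz ≤ fs/2 = 21.42 MHz, appears at 3.76 MHz.
46.6 MHz and 132.28 MHz both map to 3.76 MHz.

3.76 MHz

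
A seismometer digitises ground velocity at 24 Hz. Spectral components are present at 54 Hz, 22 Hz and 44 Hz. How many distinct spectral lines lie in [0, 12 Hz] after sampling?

3

fs/2 = 12 Hz.
54 Hz mod fs = 6 Hz.
6 Hz ≤ fs/2 = 12 Hz, appears at 6 Hz.
22 Hz > fs/2 = 12 Hz, folds to fs − 22 Hz = 2 Hz.
44 Hz mod fs = 20 Hz.
20 Hz > fs/2 = 12 Hz, folds to fs − 20 Hz = 4 Hz.
Distinct values: {2 Hz, 4 Hz, 6 Hz} → 3.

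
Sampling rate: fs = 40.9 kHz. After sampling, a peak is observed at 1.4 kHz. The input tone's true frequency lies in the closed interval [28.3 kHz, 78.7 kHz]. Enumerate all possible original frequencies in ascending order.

39.5 kHz, 42.3 kHz

Frequencies that alias to 1.4 kHz are k·fs ± 1.4 kHz for integer k ≥ 0.
k=0: 1.4 kHz.
k=1: 39.5 kHz, 42.3 kHz.
k=2: 80.4 kHz, 83.2 kHz.
Within [28.3 kHz, 78.7 kHz]: 39.5 kHz, 42.3 kHz.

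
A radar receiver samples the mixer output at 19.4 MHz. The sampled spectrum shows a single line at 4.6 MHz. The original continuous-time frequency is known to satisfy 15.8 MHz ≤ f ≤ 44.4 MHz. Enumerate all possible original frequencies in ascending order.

24 MHz, 34.2 MHz, 43.4 MHz

Frequencies that alias to 4.6 MHz are k·fs ± 4.6 MHz for integer k ≥ 0.
k=0: 4.6 MHz.
k=1: 14.8 MHz, 24 MHz.
k=2: 34.2 MHz, 43.4 MHz.
k=3: 53.6 MHz, 62.8 MHz.
Within [15.8 MHz, 44.4 MHz]: 24 MHz, 34.2 MHz, 43.4 MHz.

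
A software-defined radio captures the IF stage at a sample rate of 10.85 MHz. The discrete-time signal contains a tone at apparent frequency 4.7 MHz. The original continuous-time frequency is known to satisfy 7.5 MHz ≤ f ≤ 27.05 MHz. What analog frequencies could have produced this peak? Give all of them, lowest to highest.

15.55 MHz, 17 MHz, 26.4 MHz

Frequencies that alias to 4.7 MHz are k·fs ± 4.7 MHz for integer k ≥ 0.
k=0: 4.7 MHz.
k=1: 6.15 MHz, 15.55 MHz.
k=2: 17 MHz, 26.4 MHz.
k=3: 27.85 MHz, 37.25 MHz.
Within [7.5 MHz, 27.05 MHz]: 15.55 MHz, 17 MHz, 26.4 MHz.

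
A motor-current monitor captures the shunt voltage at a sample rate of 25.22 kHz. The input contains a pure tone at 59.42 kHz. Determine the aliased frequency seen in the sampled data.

59.42 kHz mod fs = 8.98 kHz.
8.98 kHz ≤ fs/2 = 12.61 kHz, appears at 8.98 kHz.

8.98 kHz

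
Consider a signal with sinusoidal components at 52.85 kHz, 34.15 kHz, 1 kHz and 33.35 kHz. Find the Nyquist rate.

105.7 kHz

Highest-frequency component: 52.85 kHz.
Nyquist rate = 2 × 52.85 kHz = 105.7 kHz.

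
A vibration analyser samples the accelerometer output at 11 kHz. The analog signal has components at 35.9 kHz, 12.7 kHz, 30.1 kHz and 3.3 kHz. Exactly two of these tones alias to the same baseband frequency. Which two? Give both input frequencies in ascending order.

30.1 kHz, 35.9 kHz

fs/2 = 5.5 kHz.
35.9 kHz mod fs = 2.9 kHz.
2.9 kHz ≤ fs/2 = 5.5 kHz, appears at 2.9 kHz.
12.7 kHz mod fs = 1.7 kHz.
1.7 kHz ≤ fs/2 = 5.5 kHz, appears at 1.7 kHz.
30.1 kHz mod fs = 8.1 kHz.
8.1 kHz > fs/2 = 5.5 kHz, folds to fs − 8.1 kHz = 2.9 kHz.
3.3 kHz ≤ fs/2 = 5.5 kHz, passes unchanged.
30.1 kHz and 35.9 kHz both map to 2.9 kHz.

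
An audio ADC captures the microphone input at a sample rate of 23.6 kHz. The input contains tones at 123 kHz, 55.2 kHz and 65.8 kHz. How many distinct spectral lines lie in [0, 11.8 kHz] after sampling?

2

fs/2 = 11.8 kHz.
123 kHz mod fs = 5 kHz.
5 kHz ≤ fs/2 = 11.8 kHz, appears at 5 kHz.
55.2 kHz mod fs = 8 kHz.
8 kHz ≤ fs/2 = 11.8 kHz, appears at 8 kHz.
65.8 kHz mod fs = 18.6 kHz.
18.6 kHz > fs/2 = 11.8 kHz, folds to fs − 18.6 kHz = 5 kHz.
Distinct values: {5 kHz, 8 kHz} → 2.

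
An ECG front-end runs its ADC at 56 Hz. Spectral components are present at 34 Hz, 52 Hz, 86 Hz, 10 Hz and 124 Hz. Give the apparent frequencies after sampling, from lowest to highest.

fs/2 = 28 Hz.
34 Hz > fs/2 = 28 Hz, folds to fs − 34 Hz = 22 Hz.
52 Hz > fs/2 = 28 Hz, folds to fs − 52 Hz = 4 Hz.
86 Hz mod fs = 30 Hz.
30 Hz > fs/2 = 28 Hz, folds to fs − 30 Hz = 26 Hz.
10 Hz ≤ fs/2 = 28 Hz, passes unchanged.
124 Hz mod fs = 12 Hz.
12 Hz ≤ fs/2 = 28 Hz, appears at 12 Hz.
Distinct values: {4 Hz, 10 Hz, 12 Hz, 22 Hz, 26 Hz}.

4 Hz, 10 Hz, 12 Hz, 22 Hz, 26 Hz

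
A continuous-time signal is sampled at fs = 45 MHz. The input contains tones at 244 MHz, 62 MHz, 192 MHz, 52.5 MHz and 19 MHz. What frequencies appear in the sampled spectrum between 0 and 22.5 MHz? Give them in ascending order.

7.5 MHz, 12 MHz, 17 MHz, 19 MHz

fs/2 = 22.5 MHz.
244 MHz mod fs = 19 MHz.
19 MHz ≤ fs/2 = 22.5 MHz, appears at 19 MHz.
62 MHz mod fs = 17 MHz.
17 MHz ≤ fs/2 = 22.5 MHz, appears at 17 MHz.
192 MHz mod fs = 12 MHz.
12 MHz ≤ fs/2 = 22.5 MHz, appears at 12 MHz.
52.5 MHz mod fs = 7.5 MHz.
7.5 MHz ≤ fs/2 = 22.5 MHz, appears at 7.5 MHz.
19 MHz ≤ fs/2 = 22.5 MHz, passes unchanged.
Distinct values: {7.5 MHz, 12 MHz, 17 MHz, 19 MHz}.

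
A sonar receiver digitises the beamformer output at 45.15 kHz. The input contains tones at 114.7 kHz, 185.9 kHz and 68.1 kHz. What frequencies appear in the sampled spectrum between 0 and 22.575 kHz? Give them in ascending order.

5.3 kHz, 20.75 kHz, 22.2 kHz

fs/2 = 22.575 kHz.
114.7 kHz mod fs = 24.4 kHz.
24.4 kHz > fs/2 = 22.575 kHz, folds to fs − 24.4 kHz = 20.75 kHz.
185.9 kHz mod fs = 5.3 kHz.
5.3 kHz ≤ fs/2 = 22.575 kHz, appears at 5.3 kHz.
68.1 kHz mod fs = 22.95 kHz.
22.95 kHz > fs/2 = 22.575 kHz, folds to fs − 22.95 kHz = 22.2 kHz.
Distinct values: {5.3 kHz, 20.75 kHz, 22.2 kHz}.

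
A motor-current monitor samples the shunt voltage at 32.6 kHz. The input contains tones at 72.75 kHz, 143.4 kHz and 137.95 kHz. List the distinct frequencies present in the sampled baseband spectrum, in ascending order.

7.55 kHz, 13 kHz

fs/2 = 16.3 kHz.
72.75 kHz mod fs = 7.55 kHz.
7.55 kHz ≤ fs/2 = 16.3 kHz, appears at 7.55 kHz.
143.4 kHz mod fs = 13 kHz.
13 kHz ≤ fs/2 = 16.3 kHz, appears at 13 kHz.
137.95 kHz mod fs = 7.55 kHz.
7.55 kHz ≤ fs/2 = 16.3 kHz, appears at 7.55 kHz.
Distinct values: {7.55 kHz, 13 kHz}.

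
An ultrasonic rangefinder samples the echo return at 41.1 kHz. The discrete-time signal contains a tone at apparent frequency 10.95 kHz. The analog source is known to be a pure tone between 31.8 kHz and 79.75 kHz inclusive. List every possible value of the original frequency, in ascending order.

Frequencies that alias to 10.95 kHz are k·fs ± 10.95 kHz for integer k ≥ 0.
k=0: 10.95 kHz.
k=1: 30.15 kHz, 52.05 kHz.
k=2: 71.25 kHz, 93.15 kHz.
k=3: 112.35 kHz, 134.25 kHz.
Within [31.8 kHz, 79.75 kHz]: 52.05 kHz, 71.25 kHz.

52.05 kHz, 71.25 kHz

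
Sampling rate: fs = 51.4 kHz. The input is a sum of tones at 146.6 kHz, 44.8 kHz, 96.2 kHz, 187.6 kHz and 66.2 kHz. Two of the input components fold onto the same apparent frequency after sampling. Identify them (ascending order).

fs/2 = 25.7 kHz.
146.6 kHz mod fs = 43.8 kHz.
43.8 kHz > fs/2 = 25.7 kHz, folds to fs − 43.8 kHz = 7.6 kHz.
44.8 kHz > fs/2 = 25.7 kHz, folds to fs − 44.8 kHz = 6.6 kHz.
96.2 kHz mod fs = 44.8 kHz.
44.8 kHz > fs/2 = 25.7 kHz, folds to fs − 44.8 kHz = 6.6 kHz.
187.6 kHz mod fs = 33.4 kHz.
33.4 kHz > fs/2 = 25.7 kHz, folds to fs − 33.4 kHz = 18 kHz.
66.2 kHz mod fs = 14.8 kHz.
14.8 kHz ≤ fs/2 = 25.7 kHz, appears at 14.8 kHz.
44.8 kHz and 96.2 kHz both map to 6.6 kHz.

44.8 kHz, 96.2 kHz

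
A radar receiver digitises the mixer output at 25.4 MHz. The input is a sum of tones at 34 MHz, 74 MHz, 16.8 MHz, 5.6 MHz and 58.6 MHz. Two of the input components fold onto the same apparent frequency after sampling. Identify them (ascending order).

16.8 MHz, 34 MHz

fs/2 = 12.7 MHz.
34 MHz mod fs = 8.6 MHz.
8.6 MHz ≤ fs/2 = 12.7 MHz, appears at 8.6 MHz.
74 MHz mod fs = 23.2 MHz.
23.2 MHz > fs/2 = 12.7 MHz, folds to fs − 23.2 MHz = 2.2 MHz.
16.8 MHz > fs/2 = 12.7 MHz, folds to fs − 16.8 MHz = 8.6 MHz.
5.6 MHz ≤ fs/2 = 12.7 MHz, passes unchanged.
58.6 MHz mod fs = 7.8 MHz.
7.8 MHz ≤ fs/2 = 12.7 MHz, appears at 7.8 MHz.
16.8 MHz and 34 MHz both map to 8.6 MHz.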